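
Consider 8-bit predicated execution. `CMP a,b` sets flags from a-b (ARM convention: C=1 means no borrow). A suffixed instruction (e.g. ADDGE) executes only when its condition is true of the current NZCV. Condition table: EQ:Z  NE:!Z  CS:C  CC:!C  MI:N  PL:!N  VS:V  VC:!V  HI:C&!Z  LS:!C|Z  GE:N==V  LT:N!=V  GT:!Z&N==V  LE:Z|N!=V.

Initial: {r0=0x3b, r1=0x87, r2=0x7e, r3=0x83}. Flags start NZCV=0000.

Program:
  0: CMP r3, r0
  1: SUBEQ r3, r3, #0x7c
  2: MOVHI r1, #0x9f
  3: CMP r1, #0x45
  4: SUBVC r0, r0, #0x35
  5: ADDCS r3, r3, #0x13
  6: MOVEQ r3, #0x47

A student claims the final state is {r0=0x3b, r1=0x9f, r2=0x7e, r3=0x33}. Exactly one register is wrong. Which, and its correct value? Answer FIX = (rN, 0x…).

0: ✓ CMP  NZCV=0011
1: · SUBEQ
2: ✓ MOVHI  r1←0x9f
3: ✓ CMP  NZCV=0011
4: · SUBVC
5: ✓ ADDCS  r3←0x96
6: · MOVEQ

FIX = (r3, 0x96)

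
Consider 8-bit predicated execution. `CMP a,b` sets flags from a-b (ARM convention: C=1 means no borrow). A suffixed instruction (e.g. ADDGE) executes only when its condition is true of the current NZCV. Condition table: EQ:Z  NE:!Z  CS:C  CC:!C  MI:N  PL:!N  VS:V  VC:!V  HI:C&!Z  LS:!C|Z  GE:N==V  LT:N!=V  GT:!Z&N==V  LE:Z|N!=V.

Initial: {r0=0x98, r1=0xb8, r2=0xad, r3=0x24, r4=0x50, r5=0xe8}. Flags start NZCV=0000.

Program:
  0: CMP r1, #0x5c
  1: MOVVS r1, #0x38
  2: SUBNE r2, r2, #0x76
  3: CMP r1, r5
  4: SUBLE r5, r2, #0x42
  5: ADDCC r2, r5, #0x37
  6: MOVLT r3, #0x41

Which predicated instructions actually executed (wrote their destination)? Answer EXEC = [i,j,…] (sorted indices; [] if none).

0: ✓ CMP  NZCV=0011
1: ✓ MOVVS  r1←0x38
2: ✓ SUBNE  r2←0x37
3: ✓ CMP  NZCV=0000
4: · SUBLE
5: ✓ ADDCC  r2←0x1f
6: · MOVLT

EXEC = [1,2,5]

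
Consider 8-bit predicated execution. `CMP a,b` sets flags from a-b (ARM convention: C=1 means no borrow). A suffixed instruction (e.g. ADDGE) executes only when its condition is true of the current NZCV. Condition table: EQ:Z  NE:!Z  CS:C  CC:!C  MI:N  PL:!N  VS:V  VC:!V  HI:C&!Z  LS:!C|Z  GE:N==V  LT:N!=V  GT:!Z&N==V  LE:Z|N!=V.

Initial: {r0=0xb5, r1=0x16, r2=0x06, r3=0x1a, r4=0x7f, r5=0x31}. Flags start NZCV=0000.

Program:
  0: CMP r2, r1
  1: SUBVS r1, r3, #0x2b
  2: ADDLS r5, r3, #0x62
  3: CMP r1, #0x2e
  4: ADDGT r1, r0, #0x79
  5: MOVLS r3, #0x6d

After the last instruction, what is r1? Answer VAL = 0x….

[0] flags=1000 → (cmp)
[1] flags=1000 VS?F → skip
[2] flags=1000 LS?T → r5=0x7c
[3] flags=1000 → (cmp)
[4] flags=1000 GT?F → skip
[5] flags=1000 LS?T → r3=0x6d

VAL = 0x16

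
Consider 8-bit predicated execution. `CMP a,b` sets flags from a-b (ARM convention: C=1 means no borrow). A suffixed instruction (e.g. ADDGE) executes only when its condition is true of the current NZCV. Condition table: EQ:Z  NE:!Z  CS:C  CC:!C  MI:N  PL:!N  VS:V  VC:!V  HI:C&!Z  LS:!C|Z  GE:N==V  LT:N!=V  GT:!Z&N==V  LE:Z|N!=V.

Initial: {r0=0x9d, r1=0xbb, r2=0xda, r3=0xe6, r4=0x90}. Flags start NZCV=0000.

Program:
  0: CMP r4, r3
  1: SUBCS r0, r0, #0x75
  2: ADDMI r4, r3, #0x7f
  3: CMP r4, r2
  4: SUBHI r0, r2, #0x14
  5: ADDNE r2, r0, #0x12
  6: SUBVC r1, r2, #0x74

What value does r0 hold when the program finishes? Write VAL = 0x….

VAL = 0x9d

[0] flags=1000 → (cmp)
[1] flags=1000 CS?F → skip
[2] flags=1000 MI?T → r4=0x65
[3] flags=1001 → (cmp)
[4] flags=1001 HI?F → skip
[5] flags=1001 NE?T → r2=0xaf
[6] flags=1001 VC?F → skip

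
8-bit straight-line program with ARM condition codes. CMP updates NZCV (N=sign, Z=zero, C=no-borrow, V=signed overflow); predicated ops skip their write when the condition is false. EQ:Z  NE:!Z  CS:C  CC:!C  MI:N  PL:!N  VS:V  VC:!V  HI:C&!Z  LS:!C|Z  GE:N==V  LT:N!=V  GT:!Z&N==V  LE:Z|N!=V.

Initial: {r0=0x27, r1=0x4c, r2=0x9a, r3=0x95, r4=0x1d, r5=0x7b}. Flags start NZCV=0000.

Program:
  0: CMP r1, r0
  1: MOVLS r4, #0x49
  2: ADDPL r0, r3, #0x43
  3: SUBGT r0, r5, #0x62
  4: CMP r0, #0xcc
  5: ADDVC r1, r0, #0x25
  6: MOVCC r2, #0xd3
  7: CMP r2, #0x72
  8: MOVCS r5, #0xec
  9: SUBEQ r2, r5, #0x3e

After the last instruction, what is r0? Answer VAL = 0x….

0: ✓ CMP  NZCV=0010
1: · MOVLS
2: ✓ ADDPL  r0←0xd8
3: ✓ SUBGT  r0←0x19
4: ✓ CMP  NZCV=0000
5: ✓ ADDVC  r1←0x3e
6: ✓ MOVCC  r2←0xd3
7: ✓ CMP  NZCV=0011
8: ✓ MOVCS  r5←0xec
9: · SUBEQ

VAL = 0x19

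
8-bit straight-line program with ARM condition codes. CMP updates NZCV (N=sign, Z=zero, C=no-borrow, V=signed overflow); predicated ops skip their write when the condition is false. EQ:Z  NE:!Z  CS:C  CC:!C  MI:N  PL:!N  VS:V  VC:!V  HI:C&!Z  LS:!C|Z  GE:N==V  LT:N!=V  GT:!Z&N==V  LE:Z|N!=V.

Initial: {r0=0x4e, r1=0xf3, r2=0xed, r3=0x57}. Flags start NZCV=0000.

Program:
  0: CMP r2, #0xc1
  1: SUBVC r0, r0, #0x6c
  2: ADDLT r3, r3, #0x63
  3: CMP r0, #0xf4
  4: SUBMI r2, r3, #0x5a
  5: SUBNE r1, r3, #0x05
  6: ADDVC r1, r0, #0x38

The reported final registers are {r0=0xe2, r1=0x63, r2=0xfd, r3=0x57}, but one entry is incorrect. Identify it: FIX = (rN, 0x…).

FIX = (r1, 0x1a)

0: ✓ CMP  NZCV=0010
1: ✓ SUBVC  r0←0xe2
2: · ADDLT
3: ✓ CMP  NZCV=1000
4: ✓ SUBMI  r2←0xfd
5: ✓ SUBNE  r1←0x52
6: ✓ ADDVC  r1←0x1a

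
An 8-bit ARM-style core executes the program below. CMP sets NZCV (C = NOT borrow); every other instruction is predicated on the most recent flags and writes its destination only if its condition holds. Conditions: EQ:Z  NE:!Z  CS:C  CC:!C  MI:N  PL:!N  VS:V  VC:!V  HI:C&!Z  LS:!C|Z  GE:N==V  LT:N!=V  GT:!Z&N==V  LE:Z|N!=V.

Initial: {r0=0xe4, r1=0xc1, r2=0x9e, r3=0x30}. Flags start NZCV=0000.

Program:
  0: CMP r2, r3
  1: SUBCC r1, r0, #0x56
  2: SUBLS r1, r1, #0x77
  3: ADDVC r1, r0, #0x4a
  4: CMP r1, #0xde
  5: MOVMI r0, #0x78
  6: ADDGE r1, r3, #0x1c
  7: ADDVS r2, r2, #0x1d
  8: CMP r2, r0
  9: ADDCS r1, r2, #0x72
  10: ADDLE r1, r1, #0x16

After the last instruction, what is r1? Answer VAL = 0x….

0: ✓ CMP  NZCV=0011
1: · SUBCC
2: · SUBLS
3: · ADDVC
4: ✓ CMP  NZCV=1000
5: ✓ MOVMI  r0←0x78
6: · ADDGE
7: · ADDVS
8: ✓ CMP  NZCV=0011
9: ✓ ADDCS  r1←0x10
10: ✓ ADDLE  r1←0x26

VAL = 0x26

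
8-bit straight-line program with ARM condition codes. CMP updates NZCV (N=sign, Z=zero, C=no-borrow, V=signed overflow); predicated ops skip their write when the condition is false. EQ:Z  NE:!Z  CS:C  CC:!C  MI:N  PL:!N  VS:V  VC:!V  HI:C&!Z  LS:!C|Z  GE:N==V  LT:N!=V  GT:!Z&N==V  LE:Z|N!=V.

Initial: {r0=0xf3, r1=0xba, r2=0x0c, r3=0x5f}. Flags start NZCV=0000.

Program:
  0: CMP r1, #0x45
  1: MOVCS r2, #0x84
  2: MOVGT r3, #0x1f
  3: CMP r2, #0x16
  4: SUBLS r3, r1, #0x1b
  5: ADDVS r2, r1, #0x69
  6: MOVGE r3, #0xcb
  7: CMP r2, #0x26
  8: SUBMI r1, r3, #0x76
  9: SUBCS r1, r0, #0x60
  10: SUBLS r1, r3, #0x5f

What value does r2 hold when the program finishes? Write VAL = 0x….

VAL = 0x23

[0] flags=0011 → (cmp)
[1] flags=0011 CS?T → r2=0x84
[2] flags=0011 GT?F → skip
[3] flags=0011 → (cmp)
[4] flags=0011 LS?F → skip
[5] flags=0011 VS?T → r2=0x23
[6] flags=0011 GE?F → skip
[7] flags=1000 → (cmp)
[8] flags=1000 MI?T → r1=0xe9
[9] flags=1000 CS?F → skip
[10] flags=1000 LS?T → r1=0x00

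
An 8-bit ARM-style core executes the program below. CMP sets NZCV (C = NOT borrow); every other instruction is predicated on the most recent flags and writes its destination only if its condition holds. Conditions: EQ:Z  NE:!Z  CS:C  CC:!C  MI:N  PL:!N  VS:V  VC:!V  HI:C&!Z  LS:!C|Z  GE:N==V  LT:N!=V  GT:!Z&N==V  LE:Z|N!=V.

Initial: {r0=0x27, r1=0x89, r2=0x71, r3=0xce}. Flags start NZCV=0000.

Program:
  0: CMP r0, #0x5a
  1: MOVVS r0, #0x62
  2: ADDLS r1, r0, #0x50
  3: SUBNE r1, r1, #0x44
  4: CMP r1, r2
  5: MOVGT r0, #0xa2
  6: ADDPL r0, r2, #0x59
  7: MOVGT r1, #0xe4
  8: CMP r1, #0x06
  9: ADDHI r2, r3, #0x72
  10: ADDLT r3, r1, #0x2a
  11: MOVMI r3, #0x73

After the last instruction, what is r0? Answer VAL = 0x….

VAL = 0x27

[0] flags=1000 → (cmp)
[1] flags=1000 VS?F → skip
[2] flags=1000 LS?T → r1=0x77
[3] flags=1000 NE?T → r1=0x33
[4] flags=1000 → (cmp)
[5] flags=1000 GT?F → skip
[6] flags=1000 PL?F → skip
[7] flags=1000 GT?F → skip
[8] flags=0010 → (cmp)
[9] flags=0010 HI?T → r2=0x40
[10] flags=0010 LT?F → skip
[11] flags=0010 MI?F → skip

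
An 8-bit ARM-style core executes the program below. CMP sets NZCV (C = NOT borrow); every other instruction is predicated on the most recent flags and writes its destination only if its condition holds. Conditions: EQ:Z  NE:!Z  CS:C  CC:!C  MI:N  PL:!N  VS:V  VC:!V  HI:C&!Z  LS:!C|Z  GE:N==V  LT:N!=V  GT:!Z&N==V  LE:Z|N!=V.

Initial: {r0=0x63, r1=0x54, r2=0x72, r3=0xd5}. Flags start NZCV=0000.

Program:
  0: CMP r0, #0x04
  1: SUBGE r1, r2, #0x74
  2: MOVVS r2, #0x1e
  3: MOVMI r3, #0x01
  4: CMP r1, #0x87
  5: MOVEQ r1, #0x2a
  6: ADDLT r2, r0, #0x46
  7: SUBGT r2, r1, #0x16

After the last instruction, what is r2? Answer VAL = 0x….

VAL = 0xe8

0: ✓ CMP  NZCV=0010
1: ✓ SUBGE  r1←0xfe
2: · MOVVS
3: · MOVMI
4: ✓ CMP  NZCV=0010
5: · MOVEQ
6: · ADDLT
7: ✓ SUBGT  r2←0xe8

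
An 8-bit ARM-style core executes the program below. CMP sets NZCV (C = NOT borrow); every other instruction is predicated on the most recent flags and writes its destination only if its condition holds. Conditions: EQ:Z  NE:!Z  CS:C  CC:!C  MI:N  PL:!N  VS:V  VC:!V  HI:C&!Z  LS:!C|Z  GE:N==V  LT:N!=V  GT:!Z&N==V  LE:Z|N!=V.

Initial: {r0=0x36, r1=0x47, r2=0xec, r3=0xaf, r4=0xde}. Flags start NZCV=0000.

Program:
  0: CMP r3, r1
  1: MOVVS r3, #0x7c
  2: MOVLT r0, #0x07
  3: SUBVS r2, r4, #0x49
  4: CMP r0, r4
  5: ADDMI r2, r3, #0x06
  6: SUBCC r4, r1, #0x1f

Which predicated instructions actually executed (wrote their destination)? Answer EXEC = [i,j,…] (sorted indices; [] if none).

EXEC = [1,2,3,6]

0: ✓ CMP  NZCV=0011
1: ✓ MOVVS  r3←0x7c
2: ✓ MOVLT  r0←0x07
3: ✓ SUBVS  r2←0x95
4: ✓ CMP  NZCV=0000
5: · ADDMI
6: ✓ SUBCC  r4←0x28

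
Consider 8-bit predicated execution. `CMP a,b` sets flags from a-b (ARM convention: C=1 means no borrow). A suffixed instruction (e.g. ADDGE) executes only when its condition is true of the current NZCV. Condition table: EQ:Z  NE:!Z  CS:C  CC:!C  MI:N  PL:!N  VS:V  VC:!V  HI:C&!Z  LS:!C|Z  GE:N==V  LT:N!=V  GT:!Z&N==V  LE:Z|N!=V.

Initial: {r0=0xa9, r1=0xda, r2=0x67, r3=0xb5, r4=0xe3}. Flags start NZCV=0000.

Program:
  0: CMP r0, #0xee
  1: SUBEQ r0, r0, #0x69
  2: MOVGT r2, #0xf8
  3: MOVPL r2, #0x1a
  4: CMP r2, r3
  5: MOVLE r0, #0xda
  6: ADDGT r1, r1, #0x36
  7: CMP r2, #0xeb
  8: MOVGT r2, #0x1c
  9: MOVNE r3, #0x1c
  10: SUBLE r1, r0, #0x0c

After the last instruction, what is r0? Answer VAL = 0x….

0: ✓ CMP  NZCV=1000
1: · SUBEQ
2: · MOVGT
3: · MOVPL
4: ✓ CMP  NZCV=1001
5: · MOVLE
6: ✓ ADDGT  r1←0x10
7: ✓ CMP  NZCV=0000
8: ✓ MOVGT  r2←0x1c
9: ✓ MOVNE  r3←0x1c
10: · SUBLE

VAL = 0xa9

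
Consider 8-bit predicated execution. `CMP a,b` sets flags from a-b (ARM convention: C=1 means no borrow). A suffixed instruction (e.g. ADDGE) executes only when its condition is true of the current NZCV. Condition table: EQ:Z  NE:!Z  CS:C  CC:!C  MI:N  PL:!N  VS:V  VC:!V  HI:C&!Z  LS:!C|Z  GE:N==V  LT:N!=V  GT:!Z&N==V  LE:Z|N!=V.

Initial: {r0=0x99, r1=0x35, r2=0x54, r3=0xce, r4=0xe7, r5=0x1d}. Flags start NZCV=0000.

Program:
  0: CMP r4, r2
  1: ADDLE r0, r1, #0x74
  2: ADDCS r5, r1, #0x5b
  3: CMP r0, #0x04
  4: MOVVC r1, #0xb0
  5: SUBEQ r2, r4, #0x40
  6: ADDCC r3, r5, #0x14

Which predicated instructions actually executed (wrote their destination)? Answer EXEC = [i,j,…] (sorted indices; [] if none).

EXEC = [1,2,4]

0: ✓ CMP  NZCV=1010
1: ✓ ADDLE  r0←0xa9
2: ✓ ADDCS  r5←0x90
3: ✓ CMP  NZCV=1010
4: ✓ MOVVC  r1←0xb0
5: · SUBEQ
6: · ADDCC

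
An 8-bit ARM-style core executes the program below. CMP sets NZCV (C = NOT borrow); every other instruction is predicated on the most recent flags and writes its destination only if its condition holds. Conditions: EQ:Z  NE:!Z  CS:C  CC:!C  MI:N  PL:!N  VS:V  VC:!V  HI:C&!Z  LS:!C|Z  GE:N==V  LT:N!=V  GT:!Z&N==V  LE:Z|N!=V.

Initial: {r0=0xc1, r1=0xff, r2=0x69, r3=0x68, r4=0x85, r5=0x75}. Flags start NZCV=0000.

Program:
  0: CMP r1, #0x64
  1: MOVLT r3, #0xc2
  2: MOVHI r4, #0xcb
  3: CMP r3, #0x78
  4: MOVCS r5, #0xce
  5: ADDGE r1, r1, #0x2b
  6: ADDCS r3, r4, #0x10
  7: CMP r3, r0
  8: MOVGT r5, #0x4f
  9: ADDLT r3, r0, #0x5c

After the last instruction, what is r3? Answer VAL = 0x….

VAL = 0xdb

0: ✓ CMP  NZCV=1010
1: ✓ MOVLT  r3←0xc2
2: ✓ MOVHI  r4←0xcb
3: ✓ CMP  NZCV=0011
4: ✓ MOVCS  r5←0xce
5: · ADDGE
6: ✓ ADDCS  r3←0xdb
7: ✓ CMP  NZCV=0010
8: ✓ MOVGT  r5←0x4f
9: · ADDLT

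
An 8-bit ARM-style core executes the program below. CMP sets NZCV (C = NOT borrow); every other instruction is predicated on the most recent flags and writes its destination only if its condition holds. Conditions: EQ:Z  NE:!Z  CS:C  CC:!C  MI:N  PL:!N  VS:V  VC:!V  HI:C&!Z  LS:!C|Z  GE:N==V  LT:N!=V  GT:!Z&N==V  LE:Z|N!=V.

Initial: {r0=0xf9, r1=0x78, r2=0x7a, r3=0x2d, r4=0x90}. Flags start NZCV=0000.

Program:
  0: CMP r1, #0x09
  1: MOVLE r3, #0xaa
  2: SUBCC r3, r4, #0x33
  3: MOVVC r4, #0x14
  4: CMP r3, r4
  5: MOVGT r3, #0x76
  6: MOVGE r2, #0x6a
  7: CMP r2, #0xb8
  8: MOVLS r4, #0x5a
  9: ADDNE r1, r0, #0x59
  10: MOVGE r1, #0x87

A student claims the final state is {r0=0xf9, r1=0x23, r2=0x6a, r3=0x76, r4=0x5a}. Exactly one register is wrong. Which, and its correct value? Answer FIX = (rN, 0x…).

0: ✓ CMP  NZCV=0010
1: · MOVLE
2: · SUBCC
3: ✓ MOVVC  r4←0x14
4: ✓ CMP  NZCV=0010
5: ✓ MOVGT  r3←0x76
6: ✓ MOVGE  r2←0x6a
7: ✓ CMP  NZCV=1001
8: ✓ MOVLS  r4←0x5a
9: ✓ ADDNE  r1←0x52
10: ✓ MOVGE  r1←0x87

FIX = (r1, 0x87)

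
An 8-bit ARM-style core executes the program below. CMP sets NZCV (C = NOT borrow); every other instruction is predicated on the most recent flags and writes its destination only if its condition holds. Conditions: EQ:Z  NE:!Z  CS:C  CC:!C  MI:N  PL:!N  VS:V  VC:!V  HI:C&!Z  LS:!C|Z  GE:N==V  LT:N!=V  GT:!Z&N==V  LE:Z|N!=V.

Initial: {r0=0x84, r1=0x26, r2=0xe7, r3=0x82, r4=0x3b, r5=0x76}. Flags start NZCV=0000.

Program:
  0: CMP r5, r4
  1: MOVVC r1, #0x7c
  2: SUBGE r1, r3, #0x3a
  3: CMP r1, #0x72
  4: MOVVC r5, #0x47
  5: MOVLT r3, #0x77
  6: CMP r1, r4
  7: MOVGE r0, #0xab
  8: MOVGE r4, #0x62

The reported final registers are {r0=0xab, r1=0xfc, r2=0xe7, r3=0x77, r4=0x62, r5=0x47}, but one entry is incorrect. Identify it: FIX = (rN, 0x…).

[0] flags=0010 → (cmp)
[1] flags=0010 VC?T → r1=0x7c
[2] flags=0010 GE?T → r1=0x48
[3] flags=1000 → (cmp)
[4] flags=1000 VC?T → r5=0x47
[5] flags=1000 LT?T → r3=0x77
[6] flags=0010 → (cmp)
[7] flags=0010 GE?T → r0=0xab
[8] flags=0010 GE?T → r4=0x62

FIX = (r1, 0x48)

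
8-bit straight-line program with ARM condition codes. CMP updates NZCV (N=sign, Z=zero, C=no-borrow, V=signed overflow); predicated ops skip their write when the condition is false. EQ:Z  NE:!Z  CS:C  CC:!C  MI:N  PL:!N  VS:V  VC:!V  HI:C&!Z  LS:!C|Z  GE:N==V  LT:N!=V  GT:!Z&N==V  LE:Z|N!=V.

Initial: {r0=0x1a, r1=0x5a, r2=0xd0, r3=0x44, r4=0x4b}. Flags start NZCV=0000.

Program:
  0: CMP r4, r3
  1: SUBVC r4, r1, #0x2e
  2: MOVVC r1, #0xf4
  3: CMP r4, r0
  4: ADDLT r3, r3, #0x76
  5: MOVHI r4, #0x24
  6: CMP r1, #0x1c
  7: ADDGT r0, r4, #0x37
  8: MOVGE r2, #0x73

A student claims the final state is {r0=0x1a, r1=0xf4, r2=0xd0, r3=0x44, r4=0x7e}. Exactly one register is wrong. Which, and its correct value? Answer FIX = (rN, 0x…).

0: ✓ CMP  NZCV=0010
1: ✓ SUBVC  r4←0x2c
2: ✓ MOVVC  r1←0xf4
3: ✓ CMP  NZCV=0010
4: · ADDLT
5: ✓ MOVHI  r4←0x24
6: ✓ CMP  NZCV=1010
7: · ADDGT
8: · MOVGE

FIX = (r4, 0x24)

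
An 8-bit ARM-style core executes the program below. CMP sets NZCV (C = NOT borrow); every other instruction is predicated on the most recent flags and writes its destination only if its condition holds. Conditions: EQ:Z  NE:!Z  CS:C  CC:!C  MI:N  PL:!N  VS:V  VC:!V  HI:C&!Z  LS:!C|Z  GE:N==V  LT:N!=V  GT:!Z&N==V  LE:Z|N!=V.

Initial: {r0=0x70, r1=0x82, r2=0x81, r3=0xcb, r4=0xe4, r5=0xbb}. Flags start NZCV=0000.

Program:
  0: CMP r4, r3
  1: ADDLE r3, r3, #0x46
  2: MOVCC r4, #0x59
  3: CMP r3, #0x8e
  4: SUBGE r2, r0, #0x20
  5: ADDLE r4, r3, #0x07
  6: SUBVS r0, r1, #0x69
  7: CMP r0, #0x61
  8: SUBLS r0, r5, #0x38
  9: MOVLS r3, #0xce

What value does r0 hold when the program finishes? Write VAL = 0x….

[0] flags=0010 → (cmp)
[1] flags=0010 LE?F → skip
[2] flags=0010 CC?F → skip
[3] flags=0010 → (cmp)
[4] flags=0010 GE?T → r2=0x50
[5] flags=0010 LE?F → skip
[6] flags=0010 VS?F → skip
[7] flags=0010 → (cmp)
[8] flags=0010 LS?F → skip
[9] flags=0010 LS?F → skip

VAL = 0x70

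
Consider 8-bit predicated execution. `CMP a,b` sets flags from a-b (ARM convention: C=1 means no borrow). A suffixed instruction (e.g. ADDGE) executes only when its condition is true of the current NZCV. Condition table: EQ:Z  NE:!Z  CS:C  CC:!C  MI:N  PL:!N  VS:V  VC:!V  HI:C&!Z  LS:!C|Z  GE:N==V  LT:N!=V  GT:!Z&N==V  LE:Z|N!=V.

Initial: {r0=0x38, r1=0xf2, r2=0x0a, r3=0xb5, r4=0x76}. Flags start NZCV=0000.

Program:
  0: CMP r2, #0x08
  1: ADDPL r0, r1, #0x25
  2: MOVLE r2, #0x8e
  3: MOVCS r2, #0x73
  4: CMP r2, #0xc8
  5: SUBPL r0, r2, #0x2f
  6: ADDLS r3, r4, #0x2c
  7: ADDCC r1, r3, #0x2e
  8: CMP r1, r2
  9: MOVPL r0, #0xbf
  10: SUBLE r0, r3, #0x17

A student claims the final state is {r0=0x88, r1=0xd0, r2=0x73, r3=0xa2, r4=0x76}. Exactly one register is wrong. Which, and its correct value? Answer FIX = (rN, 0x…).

FIX = (r0, 0x8b)

0: ✓ CMP  NZCV=0010
1: ✓ ADDPL  r0←0x17
2: · MOVLE
3: ✓ MOVCS  r2←0x73
4: ✓ CMP  NZCV=1001
5: · SUBPL
6: ✓ ADDLS  r3←0xa2
7: ✓ ADDCC  r1←0xd0
8: ✓ CMP  NZCV=0011
9: ✓ MOVPL  r0←0xbf
10: ✓ SUBLE  r0←0x8b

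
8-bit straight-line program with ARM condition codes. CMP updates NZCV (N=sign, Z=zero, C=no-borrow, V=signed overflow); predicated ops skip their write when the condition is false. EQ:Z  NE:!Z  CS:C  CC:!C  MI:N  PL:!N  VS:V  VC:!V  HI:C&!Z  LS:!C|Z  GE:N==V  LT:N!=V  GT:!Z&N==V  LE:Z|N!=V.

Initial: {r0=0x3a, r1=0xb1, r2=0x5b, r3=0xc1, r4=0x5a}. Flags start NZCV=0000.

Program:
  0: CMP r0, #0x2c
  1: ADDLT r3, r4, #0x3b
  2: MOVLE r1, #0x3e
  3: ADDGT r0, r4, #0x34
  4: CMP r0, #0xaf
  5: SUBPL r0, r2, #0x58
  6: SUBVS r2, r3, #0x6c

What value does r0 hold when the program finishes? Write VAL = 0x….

VAL = 0x8e

[0] flags=0010 → (cmp)
[1] flags=0010 LT?F → skip
[2] flags=0010 LE?F → skip
[3] flags=0010 GT?T → r0=0x8e
[4] flags=1000 → (cmp)
[5] flags=1000 PL?F → skip
[6] flags=1000 VS?F → skip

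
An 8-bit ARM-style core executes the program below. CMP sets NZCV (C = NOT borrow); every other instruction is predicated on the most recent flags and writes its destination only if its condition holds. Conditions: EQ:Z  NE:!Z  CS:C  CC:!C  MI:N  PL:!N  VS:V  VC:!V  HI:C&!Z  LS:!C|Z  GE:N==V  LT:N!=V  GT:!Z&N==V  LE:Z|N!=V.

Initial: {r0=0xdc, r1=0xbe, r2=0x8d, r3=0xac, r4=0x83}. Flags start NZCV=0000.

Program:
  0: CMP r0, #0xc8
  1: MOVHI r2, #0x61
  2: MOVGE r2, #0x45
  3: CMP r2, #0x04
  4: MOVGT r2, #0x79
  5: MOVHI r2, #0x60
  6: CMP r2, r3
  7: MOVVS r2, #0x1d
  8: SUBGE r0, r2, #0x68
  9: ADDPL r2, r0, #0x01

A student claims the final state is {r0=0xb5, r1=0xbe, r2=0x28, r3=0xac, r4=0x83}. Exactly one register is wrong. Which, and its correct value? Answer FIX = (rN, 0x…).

[0] flags=0010 → (cmp)
[1] flags=0010 HI?T → r2=0x61
[2] flags=0010 GE?T → r2=0x45
[3] flags=0010 → (cmp)
[4] flags=0010 GT?T → r2=0x79
[5] flags=0010 HI?T → r2=0x60
[6] flags=1001 → (cmp)
[7] flags=1001 VS?T → r2=0x1d
[8] flags=1001 GE?T → r0=0xb5
[9] flags=1001 PL?F → skip

FIX = (r2, 0x1d)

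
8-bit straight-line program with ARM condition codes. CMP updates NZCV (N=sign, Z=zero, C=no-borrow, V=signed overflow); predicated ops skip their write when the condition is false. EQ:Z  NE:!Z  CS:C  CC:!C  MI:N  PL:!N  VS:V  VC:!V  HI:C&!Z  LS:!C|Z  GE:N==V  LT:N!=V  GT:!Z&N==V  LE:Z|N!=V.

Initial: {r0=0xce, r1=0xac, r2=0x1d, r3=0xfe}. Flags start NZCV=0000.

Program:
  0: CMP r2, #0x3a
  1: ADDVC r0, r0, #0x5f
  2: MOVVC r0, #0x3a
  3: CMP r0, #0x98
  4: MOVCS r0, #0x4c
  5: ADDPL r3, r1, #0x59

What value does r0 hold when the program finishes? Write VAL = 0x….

VAL = 0x3a

[0] flags=1000 → (cmp)
[1] flags=1000 VC?T → r0=0x2d
[2] flags=1000 VC?T → r0=0x3a
[3] flags=1001 → (cmp)
[4] flags=1001 CS?F → skip
[5] flags=1001 PL?F → skip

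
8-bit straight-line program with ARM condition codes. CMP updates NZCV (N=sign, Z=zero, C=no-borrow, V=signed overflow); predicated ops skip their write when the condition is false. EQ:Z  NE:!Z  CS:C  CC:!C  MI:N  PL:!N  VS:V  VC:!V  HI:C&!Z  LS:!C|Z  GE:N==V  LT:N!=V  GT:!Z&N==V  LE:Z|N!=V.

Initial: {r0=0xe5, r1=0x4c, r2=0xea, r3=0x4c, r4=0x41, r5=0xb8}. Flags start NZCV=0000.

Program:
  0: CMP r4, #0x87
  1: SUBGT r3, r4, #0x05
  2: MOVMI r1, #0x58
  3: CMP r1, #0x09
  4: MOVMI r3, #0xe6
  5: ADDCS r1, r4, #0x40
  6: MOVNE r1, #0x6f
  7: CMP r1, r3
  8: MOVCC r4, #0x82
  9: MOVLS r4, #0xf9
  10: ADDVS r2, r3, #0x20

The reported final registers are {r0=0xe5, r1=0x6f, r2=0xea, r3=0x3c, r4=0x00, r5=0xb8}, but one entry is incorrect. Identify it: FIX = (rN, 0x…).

0: ✓ CMP  NZCV=1001
1: ✓ SUBGT  r3←0x3c
2: ✓ MOVMI  r1←0x58
3: ✓ CMP  NZCV=0010
4: · MOVMI
5: ✓ ADDCS  r1←0x81
6: ✓ MOVNE  r1←0x6f
7: ✓ CMP  NZCV=0010
8: · MOVCC
9: · MOVLS
10: · ADDVS

FIX = (r4, 0x41)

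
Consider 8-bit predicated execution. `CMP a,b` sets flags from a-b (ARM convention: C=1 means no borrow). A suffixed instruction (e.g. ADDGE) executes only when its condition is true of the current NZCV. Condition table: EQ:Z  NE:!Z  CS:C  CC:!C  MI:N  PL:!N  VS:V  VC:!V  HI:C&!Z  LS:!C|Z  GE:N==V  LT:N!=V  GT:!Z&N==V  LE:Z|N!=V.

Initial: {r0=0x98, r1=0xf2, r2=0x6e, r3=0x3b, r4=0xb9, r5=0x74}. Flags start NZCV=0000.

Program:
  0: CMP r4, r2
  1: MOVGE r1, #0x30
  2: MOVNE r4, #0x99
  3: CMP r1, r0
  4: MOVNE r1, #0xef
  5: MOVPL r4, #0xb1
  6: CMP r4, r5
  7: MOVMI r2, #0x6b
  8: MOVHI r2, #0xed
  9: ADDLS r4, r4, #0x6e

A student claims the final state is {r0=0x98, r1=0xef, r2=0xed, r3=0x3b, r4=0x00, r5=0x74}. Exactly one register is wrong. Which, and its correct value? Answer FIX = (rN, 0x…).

0: ✓ CMP  NZCV=0011
1: · MOVGE
2: ✓ MOVNE  r4←0x99
3: ✓ CMP  NZCV=0010
4: ✓ MOVNE  r1←0xef
5: ✓ MOVPL  r4←0xb1
6: ✓ CMP  NZCV=0011
7: · MOVMI
8: ✓ MOVHI  r2←0xed
9: · ADDLS

FIX = (r4, 0xb1)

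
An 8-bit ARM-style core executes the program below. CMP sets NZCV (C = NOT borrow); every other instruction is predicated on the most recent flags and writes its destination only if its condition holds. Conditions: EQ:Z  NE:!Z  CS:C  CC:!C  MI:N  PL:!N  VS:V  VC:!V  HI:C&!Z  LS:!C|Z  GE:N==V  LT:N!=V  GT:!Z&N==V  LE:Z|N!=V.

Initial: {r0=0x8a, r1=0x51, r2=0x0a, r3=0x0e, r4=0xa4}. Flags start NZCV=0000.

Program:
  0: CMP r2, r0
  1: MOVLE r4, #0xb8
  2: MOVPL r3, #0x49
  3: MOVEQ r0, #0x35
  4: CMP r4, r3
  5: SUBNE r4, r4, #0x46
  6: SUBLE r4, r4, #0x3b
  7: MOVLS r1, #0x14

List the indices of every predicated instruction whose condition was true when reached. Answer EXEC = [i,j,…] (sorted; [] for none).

EXEC = [5,6]

0: ✓ CMP  NZCV=1001
1: · MOVLE
2: · MOVPL
3: · MOVEQ
4: ✓ CMP  NZCV=1010
5: ✓ SUBNE  r4←0x5e
6: ✓ SUBLE  r4←0x23
7: · MOVLS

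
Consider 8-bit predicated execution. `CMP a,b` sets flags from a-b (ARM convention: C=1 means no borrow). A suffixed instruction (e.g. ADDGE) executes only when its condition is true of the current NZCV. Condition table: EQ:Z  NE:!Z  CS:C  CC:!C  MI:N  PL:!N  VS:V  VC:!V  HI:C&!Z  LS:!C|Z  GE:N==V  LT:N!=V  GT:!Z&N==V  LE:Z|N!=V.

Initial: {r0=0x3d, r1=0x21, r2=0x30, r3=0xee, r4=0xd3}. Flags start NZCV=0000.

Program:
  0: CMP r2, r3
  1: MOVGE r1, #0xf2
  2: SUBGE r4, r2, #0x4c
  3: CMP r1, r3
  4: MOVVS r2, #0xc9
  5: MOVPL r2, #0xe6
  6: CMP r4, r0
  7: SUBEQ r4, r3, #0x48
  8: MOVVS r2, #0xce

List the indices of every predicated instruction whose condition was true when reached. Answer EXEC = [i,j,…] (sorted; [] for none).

[0] flags=0000 → (cmp)
[1] flags=0000 GE?T → r1=0xf2
[2] flags=0000 GE?T → r4=0xe4
[3] flags=0010 → (cmp)
[4] flags=0010 VS?F → skip
[5] flags=0010 PL?T → r2=0xe6
[6] flags=1010 → (cmp)
[7] flags=1010 EQ?F → skip
[8] flags=1010 VS?F → skip

EXEC = [1,2,5]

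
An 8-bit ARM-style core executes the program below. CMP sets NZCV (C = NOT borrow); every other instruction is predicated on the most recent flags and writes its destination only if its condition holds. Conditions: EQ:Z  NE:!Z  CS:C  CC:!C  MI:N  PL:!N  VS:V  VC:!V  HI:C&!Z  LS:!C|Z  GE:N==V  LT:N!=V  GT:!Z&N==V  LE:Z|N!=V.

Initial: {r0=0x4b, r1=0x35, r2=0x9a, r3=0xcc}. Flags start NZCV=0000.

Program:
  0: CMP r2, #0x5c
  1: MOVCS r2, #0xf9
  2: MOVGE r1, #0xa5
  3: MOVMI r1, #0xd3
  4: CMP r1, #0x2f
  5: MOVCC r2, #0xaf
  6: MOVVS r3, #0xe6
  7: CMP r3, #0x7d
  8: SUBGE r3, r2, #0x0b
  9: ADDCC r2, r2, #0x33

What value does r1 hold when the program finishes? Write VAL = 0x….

0: ✓ CMP  NZCV=0011
1: ✓ MOVCS  r2←0xf9
2: · MOVGE
3: · MOVMI
4: ✓ CMP  NZCV=0010
5: · MOVCC
6: · MOVVS
7: ✓ CMP  NZCV=0011
8: · SUBGE
9: · ADDCC

VAL = 0x35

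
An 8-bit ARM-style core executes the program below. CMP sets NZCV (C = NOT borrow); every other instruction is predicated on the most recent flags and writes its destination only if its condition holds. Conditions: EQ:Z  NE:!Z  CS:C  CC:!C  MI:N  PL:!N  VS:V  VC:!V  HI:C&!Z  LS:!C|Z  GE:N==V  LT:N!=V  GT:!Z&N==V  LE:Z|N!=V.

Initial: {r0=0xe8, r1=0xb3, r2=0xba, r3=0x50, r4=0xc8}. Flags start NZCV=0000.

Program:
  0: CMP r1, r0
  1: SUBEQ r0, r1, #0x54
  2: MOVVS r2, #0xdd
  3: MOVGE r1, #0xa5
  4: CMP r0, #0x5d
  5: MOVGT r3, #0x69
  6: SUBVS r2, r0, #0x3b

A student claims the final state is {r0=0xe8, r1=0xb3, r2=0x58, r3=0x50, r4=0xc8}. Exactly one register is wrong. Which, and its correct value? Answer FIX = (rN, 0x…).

FIX = (r2, 0xba)

0: ✓ CMP  NZCV=1000
1: · SUBEQ
2: · MOVVS
3: · MOVGE
4: ✓ CMP  NZCV=1010
5: · MOVGT
6: · SUBVS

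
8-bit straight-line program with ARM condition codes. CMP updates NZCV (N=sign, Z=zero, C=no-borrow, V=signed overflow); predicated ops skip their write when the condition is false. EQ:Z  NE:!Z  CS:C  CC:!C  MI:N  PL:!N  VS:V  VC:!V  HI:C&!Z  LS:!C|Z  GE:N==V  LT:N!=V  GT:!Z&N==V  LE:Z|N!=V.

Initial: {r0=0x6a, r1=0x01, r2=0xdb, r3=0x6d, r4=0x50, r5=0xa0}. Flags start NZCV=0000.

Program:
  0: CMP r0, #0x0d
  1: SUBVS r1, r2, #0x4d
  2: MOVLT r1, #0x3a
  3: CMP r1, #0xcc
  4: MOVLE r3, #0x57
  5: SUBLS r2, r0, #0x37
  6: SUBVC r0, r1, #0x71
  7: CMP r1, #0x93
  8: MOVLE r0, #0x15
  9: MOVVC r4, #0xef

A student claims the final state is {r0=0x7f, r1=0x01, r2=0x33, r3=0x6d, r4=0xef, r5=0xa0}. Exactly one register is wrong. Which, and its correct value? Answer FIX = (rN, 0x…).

FIX = (r0, 0x90)

0: ✓ CMP  NZCV=0010
1: · SUBVS
2: · MOVLT
3: ✓ CMP  NZCV=0000
4: · MOVLE
5: ✓ SUBLS  r2←0x33
6: ✓ SUBVC  r0←0x90
7: ✓ CMP  NZCV=0000
8: · MOVLE
9: ✓ MOVVC  r4←0xef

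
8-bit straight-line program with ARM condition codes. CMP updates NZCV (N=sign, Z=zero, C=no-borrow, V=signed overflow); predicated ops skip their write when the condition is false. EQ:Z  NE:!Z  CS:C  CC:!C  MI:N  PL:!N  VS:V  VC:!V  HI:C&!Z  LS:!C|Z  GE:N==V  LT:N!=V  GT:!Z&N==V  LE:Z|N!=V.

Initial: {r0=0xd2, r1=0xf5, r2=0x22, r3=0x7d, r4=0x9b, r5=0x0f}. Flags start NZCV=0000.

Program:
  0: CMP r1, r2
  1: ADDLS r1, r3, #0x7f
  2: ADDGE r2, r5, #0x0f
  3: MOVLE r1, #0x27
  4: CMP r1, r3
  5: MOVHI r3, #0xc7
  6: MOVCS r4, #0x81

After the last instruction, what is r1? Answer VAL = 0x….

[0] flags=1010 → (cmp)
[1] flags=1010 LS?F → skip
[2] flags=1010 GE?F → skip
[3] flags=1010 LE?T → r1=0x27
[4] flags=1000 → (cmp)
[5] flags=1000 HI?F → skip
[6] flags=1000 CS?F → skip

VAL = 0x27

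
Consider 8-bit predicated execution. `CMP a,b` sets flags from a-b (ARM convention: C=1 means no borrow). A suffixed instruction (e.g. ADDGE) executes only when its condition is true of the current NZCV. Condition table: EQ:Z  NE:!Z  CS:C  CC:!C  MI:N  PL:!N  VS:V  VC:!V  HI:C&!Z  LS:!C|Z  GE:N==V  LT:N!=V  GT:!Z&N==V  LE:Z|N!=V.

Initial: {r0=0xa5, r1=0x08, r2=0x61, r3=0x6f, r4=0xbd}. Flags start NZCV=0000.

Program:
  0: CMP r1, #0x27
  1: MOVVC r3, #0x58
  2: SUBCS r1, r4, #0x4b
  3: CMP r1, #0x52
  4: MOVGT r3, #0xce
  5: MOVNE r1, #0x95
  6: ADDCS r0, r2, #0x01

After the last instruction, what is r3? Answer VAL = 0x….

VAL = 0x58

[0] flags=1000 → (cmp)
[1] flags=1000 VC?T → r3=0x58
[2] flags=1000 CS?F → skip
[3] flags=1000 → (cmp)
[4] flags=1000 GT?F → skip
[5] flags=1000 NE?T → r1=0x95
[6] flags=1000 CS?F → skip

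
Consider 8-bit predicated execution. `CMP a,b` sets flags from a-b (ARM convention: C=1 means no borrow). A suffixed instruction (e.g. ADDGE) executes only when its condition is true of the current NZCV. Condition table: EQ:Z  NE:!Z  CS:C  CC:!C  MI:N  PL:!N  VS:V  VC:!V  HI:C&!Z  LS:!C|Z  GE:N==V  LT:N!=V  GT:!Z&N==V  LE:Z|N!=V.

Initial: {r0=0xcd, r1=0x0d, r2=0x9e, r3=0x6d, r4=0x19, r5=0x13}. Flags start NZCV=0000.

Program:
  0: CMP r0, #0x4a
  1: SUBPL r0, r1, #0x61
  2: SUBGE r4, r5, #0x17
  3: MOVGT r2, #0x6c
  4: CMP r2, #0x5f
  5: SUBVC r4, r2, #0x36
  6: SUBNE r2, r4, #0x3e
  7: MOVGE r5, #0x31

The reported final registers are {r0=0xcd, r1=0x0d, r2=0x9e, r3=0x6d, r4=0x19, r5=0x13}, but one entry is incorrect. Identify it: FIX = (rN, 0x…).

[0] flags=1010 → (cmp)
[1] flags=1010 PL?F → skip
[2] flags=1010 GE?F → skip
[3] flags=1010 GT?F → skip
[4] flags=0011 → (cmp)
[5] flags=0011 VC?F → skip
[6] flags=0011 NE?T → r2=0xdb
[7] flags=0011 GE?F → skip

FIX = (r2, 0xdb)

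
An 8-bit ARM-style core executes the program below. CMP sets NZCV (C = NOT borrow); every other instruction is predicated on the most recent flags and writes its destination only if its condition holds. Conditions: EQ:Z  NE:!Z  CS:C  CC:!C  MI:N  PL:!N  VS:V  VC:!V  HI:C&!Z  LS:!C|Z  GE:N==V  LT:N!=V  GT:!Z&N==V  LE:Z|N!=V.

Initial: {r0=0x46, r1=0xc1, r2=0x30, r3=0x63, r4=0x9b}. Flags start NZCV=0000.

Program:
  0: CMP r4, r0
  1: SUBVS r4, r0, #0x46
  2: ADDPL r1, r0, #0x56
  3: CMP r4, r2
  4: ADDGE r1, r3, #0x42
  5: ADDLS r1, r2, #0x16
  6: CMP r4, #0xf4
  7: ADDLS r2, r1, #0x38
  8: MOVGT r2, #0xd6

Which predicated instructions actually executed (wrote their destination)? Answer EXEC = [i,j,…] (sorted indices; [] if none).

EXEC = [1,2,5,7,8]

0: ✓ CMP  NZCV=0011
1: ✓ SUBVS  r4←0x00
2: ✓ ADDPL  r1←0x9c
3: ✓ CMP  NZCV=1000
4: · ADDGE
5: ✓ ADDLS  r1←0x46
6: ✓ CMP  NZCV=0000
7: ✓ ADDLS  r2←0x7e
8: ✓ MOVGT  r2←0xd6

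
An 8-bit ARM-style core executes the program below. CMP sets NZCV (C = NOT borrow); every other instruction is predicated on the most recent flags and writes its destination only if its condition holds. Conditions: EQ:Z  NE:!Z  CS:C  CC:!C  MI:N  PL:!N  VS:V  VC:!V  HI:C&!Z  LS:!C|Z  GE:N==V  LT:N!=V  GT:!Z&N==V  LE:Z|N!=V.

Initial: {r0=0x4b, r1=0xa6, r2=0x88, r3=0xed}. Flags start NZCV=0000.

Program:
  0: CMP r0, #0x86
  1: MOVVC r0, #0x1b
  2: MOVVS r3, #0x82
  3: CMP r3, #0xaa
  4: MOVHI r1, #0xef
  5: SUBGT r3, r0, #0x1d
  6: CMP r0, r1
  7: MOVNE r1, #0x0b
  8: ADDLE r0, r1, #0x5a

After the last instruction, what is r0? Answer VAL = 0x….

VAL = 0x4b

[0] flags=1001 → (cmp)
[1] flags=1001 VC?F → skip
[2] flags=1001 VS?T → r3=0x82
[3] flags=1000 → (cmp)
[4] flags=1000 HI?F → skip
[5] flags=1000 GT?F → skip
[6] flags=1001 → (cmp)
[7] flags=1001 NE?T → r1=0x0b
[8] flags=1001 LE?F → skip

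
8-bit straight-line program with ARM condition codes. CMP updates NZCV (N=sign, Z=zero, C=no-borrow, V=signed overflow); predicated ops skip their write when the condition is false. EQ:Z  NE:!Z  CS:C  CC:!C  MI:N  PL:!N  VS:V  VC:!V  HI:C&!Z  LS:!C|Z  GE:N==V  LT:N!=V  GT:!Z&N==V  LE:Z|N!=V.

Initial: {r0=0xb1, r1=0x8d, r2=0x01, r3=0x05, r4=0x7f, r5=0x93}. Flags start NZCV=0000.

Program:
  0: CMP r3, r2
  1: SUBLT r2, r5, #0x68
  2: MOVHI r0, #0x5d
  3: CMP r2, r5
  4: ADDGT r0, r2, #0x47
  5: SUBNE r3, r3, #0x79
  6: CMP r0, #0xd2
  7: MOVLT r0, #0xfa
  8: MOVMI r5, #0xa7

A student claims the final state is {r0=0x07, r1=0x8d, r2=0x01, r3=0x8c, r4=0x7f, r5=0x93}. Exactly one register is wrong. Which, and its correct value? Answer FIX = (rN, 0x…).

0: ✓ CMP  NZCV=0010
1: · SUBLT
2: ✓ MOVHI  r0←0x5d
3: ✓ CMP  NZCV=0000
4: ✓ ADDGT  r0←0x48
5: ✓ SUBNE  r3←0x8c
6: ✓ CMP  NZCV=0000
7: · MOVLT
8: · MOVMI

FIX = (r0, 0x48)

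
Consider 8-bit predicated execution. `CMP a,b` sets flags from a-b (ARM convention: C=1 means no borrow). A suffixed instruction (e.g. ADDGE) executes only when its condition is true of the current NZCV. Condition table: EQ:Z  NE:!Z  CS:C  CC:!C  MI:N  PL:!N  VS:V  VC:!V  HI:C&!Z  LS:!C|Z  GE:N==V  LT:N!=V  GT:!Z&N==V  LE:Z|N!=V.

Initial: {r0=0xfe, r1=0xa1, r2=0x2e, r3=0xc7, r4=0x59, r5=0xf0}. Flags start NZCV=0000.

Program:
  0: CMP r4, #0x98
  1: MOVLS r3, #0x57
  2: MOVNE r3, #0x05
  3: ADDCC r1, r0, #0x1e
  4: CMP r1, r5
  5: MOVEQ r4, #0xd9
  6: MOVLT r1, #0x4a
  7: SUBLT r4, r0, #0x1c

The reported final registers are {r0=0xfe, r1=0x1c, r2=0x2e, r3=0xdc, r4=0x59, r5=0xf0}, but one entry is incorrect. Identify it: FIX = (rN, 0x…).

FIX = (r3, 0x05)

[0] flags=1001 → (cmp)
[1] flags=1001 LS?T → r3=0x57
[2] flags=1001 NE?T → r3=0x05
[3] flags=1001 CC?T → r1=0x1c
[4] flags=0000 → (cmp)
[5] flags=0000 EQ?F → skip
[6] flags=0000 LT?F → skip
[7] flags=0000 LT?F → skip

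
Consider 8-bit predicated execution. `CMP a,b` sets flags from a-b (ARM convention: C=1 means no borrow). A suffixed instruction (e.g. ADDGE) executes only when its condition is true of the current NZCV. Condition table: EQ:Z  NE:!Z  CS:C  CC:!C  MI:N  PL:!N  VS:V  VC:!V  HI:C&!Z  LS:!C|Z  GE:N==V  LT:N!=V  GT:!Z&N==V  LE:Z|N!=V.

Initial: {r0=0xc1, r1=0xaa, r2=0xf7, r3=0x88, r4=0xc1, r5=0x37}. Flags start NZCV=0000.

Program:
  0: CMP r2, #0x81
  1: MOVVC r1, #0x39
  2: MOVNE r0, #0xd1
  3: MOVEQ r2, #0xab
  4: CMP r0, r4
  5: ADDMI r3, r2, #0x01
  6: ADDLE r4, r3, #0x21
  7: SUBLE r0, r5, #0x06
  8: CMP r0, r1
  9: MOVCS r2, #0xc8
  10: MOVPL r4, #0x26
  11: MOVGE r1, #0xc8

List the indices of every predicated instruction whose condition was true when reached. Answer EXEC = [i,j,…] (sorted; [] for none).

EXEC = [1,2,9]

[0] flags=0010 → (cmp)
[1] flags=0010 VC?T → r1=0x39
[2] flags=0010 NE?T → r0=0xd1
[3] flags=0010 EQ?F → skip
[4] flags=0010 → (cmp)
[5] flags=0010 MI?F → skip
[6] flags=0010 LE?F → skip
[7] flags=0010 LE?F → skip
[8] flags=1010 → (cmp)
[9] flags=1010 CS?T → r2=0xc8
[10] flags=1010 PL?F → skip
[11] flags=1010 GE?F → skip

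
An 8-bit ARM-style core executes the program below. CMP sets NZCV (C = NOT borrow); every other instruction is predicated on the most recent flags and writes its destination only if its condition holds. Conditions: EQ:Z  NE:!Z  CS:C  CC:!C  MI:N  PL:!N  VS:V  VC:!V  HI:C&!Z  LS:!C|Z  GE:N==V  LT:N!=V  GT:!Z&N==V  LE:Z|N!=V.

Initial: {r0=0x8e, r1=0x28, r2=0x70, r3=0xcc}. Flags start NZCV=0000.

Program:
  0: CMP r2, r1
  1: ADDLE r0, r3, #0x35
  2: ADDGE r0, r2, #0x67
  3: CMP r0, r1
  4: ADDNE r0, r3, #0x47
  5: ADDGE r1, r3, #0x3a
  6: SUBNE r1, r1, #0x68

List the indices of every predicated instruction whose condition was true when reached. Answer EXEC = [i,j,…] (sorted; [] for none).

[0] flags=0010 → (cmp)
[1] flags=0010 LE?F → skip
[2] flags=0010 GE?T → r0=0xd7
[3] flags=1010 → (cmp)
[4] flags=1010 NE?T → r0=0x13
[5] flags=1010 GE?F → skip
[6] flags=1010 NE?T → r1=0xc0

EXEC = [2,4,6]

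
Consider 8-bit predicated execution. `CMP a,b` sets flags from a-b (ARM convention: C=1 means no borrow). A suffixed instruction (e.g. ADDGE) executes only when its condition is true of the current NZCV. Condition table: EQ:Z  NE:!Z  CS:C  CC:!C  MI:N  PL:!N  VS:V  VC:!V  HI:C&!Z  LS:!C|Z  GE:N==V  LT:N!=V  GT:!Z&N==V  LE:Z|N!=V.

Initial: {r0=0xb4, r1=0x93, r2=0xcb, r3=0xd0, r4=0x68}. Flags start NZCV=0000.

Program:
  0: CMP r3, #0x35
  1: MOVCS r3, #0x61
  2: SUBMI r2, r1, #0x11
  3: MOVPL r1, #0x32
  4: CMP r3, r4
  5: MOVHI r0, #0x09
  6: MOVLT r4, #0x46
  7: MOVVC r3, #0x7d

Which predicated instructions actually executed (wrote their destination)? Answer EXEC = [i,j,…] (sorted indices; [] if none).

EXEC = [1,2,6,7]

[0] flags=1010 → (cmp)
[1] flags=1010 CS?T → r3=0x61
[2] flags=1010 MI?T → r2=0x82
[3] flags=1010 PL?F → skip
[4] flags=1000 → (cmp)
[5] flags=1000 HI?F → skip
[6] flags=1000 LT?T → r4=0x46
[7] flags=1000 VC?T → r3=0x7d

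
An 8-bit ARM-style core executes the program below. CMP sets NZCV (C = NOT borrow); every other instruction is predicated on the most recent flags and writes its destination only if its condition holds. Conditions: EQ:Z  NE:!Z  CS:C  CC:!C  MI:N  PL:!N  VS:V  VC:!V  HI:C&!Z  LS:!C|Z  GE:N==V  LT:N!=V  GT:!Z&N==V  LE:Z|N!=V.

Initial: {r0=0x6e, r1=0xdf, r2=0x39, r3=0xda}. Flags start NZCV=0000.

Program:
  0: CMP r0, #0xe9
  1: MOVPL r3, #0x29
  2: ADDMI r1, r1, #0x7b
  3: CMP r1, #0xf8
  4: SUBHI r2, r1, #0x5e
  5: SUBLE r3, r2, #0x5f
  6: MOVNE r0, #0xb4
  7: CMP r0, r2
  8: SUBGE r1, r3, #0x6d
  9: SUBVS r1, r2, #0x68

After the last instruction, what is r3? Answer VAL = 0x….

VAL = 0xda

0: ✓ CMP  NZCV=1001
1: · MOVPL
2: ✓ ADDMI  r1←0x5a
3: ✓ CMP  NZCV=0000
4: · SUBHI
5: · SUBLE
6: ✓ MOVNE  r0←0xb4
7: ✓ CMP  NZCV=0011
8: · SUBGE
9: ✓ SUBVS  r1←0xd1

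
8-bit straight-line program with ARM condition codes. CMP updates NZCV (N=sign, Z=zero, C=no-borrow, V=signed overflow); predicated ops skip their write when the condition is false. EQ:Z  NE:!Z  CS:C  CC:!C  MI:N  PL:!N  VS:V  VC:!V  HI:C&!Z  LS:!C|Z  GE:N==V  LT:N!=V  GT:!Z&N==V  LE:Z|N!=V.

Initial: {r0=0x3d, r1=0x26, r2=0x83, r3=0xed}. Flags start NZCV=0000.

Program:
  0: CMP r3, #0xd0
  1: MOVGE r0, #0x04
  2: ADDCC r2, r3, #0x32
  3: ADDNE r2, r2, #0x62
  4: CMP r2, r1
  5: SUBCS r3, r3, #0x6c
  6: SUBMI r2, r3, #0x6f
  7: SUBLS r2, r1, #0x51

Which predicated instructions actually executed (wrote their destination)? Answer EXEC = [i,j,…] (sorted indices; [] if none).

EXEC = [1,3,5,6]

[0] flags=0010 → (cmp)
[1] flags=0010 GE?T → r0=0x04
[2] flags=0010 CC?F → skip
[3] flags=0010 NE?T → r2=0xe5
[4] flags=1010 → (cmp)
[5] flags=1010 CS?T → r3=0x81
[6] flags=1010 MI?T → r2=0x12
[7] flags=1010 LS?F → skip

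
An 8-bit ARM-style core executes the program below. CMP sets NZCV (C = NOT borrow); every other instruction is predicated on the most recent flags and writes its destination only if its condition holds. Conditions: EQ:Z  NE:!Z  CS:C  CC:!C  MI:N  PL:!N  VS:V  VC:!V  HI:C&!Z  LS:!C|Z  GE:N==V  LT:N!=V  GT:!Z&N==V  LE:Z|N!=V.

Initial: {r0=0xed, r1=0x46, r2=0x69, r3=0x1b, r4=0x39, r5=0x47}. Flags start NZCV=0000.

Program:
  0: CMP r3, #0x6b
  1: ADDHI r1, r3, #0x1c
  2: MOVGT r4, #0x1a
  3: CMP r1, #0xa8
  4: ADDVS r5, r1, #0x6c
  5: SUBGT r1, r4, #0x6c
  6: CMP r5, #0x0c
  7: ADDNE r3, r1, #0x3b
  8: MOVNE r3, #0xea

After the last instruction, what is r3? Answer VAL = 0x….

VAL = 0xea

0: ✓ CMP  NZCV=1000
1: · ADDHI
2: · MOVGT
3: ✓ CMP  NZCV=1001
4: ✓ ADDVS  r5←0xb2
5: ✓ SUBGT  r1←0xcd
6: ✓ CMP  NZCV=1010
7: ✓ ADDNE  r3←0x08
8: ✓ MOVNE  r3←0xea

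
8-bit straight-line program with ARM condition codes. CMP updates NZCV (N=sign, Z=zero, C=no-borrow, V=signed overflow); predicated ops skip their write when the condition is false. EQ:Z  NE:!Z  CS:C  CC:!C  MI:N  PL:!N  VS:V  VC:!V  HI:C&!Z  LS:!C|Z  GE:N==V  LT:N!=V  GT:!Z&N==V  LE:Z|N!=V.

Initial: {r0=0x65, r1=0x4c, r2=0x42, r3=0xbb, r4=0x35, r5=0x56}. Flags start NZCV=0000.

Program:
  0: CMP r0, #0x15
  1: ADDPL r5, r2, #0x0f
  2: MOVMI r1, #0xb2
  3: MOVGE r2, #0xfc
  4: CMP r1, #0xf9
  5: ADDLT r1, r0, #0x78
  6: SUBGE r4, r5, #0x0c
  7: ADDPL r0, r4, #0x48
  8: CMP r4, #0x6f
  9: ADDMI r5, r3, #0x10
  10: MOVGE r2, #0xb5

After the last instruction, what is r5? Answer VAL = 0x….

VAL = 0xcb

0: ✓ CMP  NZCV=0010
1: ✓ ADDPL  r5←0x51
2: · MOVMI
3: ✓ MOVGE  r2←0xfc
4: ✓ CMP  NZCV=0000
5: · ADDLT
6: ✓ SUBGE  r4←0x45
7: ✓ ADDPL  r0←0x8d
8: ✓ CMP  NZCV=1000
9: ✓ ADDMI  r5←0xcb
10: · MOVGE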